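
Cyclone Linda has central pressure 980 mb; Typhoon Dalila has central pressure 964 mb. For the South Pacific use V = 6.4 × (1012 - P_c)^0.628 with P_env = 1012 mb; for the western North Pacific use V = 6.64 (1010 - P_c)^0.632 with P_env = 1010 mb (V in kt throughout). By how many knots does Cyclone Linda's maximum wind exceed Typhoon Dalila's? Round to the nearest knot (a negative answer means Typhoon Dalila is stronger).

-18 kt

Cyclone Linda: ΔP = 32; V ≈ 6.4 × 32^0.628 ≈ 56.42 kt.
Typhoon Dalila: ΔP = 46; V ≈ 6.64 × 46^0.632 ≈ 74.65 kt.
Difference ≈ 56.42 − 74.65 = -18.23 → -18 kt.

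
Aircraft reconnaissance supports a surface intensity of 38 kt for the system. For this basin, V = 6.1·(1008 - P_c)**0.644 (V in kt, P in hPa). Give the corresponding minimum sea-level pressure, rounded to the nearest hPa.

ΔP = (V / 6.1)^(1/0.644) = (38/6.1)^1.553.
38/6.1 = 6.230; 6.230^1.553 ≈ 17.12 hPa.
P_c = 1008 − 17.12 = 990.88 ≈ 991 hPa.

991 hPa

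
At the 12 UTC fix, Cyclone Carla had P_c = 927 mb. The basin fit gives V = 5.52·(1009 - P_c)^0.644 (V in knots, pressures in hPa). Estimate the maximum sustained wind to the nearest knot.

94 kt

ΔP = 1009 − 927 = 82 mb.
82^0.644 ≈ 17.080.
V ≈ 5.52 × 17.080 ≈ 94.3 kt.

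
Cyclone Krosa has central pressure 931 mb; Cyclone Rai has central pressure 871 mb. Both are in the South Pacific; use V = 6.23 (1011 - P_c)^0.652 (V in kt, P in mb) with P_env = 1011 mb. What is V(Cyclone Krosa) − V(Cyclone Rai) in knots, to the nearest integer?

Cyclone Krosa: ΔP = 80; V ≈ 6.23 × 80^0.652 ≈ 108.47 kt.
Cyclone Rai: ΔP = 140; V ≈ 6.23 × 140^0.652 ≈ 156.23 kt.
Difference ≈ 108.47 − 156.23 = -47.76 → -48 kt.

-48 kt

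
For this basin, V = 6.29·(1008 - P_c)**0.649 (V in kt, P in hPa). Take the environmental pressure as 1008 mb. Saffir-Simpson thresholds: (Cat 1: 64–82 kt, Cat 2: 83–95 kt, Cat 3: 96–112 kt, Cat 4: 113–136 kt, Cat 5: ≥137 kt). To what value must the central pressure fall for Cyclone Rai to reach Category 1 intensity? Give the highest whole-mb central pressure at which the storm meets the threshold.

Category 1 begins at V = 64 kt.
Required ΔP = (64/6.29)^(1/0.649) = 10.175^1.541 ≈ 35.68 mb.
P_c ≤ 1008 − 35.68 = 972.32, so the highest integer P_c is 972 mb.

972 mb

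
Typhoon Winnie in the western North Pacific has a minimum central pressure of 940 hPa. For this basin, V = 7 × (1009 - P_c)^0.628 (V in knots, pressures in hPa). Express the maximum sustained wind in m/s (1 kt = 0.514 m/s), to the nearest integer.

51 m/s

ΔP = 1009 − 940 = 69 hPa.
V ≈ 7 × 69^0.628 = 7 × 14.282 ≈ 99.976 kt.
99.976 × 0.514 ≈ 51.39 m/s → 51 m/s.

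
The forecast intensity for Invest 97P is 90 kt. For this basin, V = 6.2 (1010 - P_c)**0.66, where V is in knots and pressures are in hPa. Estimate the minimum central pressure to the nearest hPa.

ΔP = (V / 6.2)^(1/0.66) = (90/6.2)^1.515.
90/6.2 = 14.516; 14.516^1.515 ≈ 57.59 hPa.
P_c = 1010 − 57.59 = 952.41 ≈ 952 hPa.

952 hPa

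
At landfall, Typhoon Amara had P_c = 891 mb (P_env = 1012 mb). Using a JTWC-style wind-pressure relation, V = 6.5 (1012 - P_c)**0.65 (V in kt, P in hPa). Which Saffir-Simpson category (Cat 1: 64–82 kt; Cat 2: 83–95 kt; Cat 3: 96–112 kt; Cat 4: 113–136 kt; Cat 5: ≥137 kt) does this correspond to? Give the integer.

5

ΔP = 1012 − 891 = 121 mb.
V ≈ 6.5 × 121^0.65 = 6.5 × 22.58 ≈ 147 kt.
147 kt falls in the Category 5 band.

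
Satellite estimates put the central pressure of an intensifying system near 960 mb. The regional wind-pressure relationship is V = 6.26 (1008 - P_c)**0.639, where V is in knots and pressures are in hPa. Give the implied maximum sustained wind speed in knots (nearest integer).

ΔP = 1008 − 960 = 48 mb.
48^0.639 ≈ 11.866.
V ≈ 6.26 × 11.866 ≈ 74.3 kt.

74 kt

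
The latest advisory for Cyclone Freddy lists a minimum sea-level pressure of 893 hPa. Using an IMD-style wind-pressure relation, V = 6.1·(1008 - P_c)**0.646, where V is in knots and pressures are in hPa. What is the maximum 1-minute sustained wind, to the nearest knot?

131 kt

ΔP = 1008 − 893 = 115 hPa.
115^0.646 ≈ 21.439.
V ≈ 6.1 × 21.439 ≈ 130.8 kt.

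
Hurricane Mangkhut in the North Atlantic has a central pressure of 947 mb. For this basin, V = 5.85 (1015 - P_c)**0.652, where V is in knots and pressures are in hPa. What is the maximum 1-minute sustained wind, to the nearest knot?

92 kt

ΔP = 1015 − 947 = 68 mb.
68^0.652 ≈ 15.660.
V ≈ 5.85 × 15.660 ≈ 91.6 kt.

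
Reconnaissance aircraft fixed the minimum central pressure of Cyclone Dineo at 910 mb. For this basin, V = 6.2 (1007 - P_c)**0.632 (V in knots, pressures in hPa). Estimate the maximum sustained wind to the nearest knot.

ΔP = 1007 − 910 = 97 mb.
97^0.632 ≈ 18.015.
V ≈ 6.2 × 18.015 ≈ 111.7 kt.

112 kt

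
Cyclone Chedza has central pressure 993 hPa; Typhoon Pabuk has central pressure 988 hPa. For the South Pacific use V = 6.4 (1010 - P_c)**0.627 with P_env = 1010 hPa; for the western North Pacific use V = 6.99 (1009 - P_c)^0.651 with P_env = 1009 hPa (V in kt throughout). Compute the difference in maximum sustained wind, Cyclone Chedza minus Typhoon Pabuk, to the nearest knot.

-13 kt

Cyclone Chedza: ΔP = 17; V ≈ 6.4 × 17^0.627 ≈ 37.82 kt.
Typhoon Pabuk: ΔP = 21; V ≈ 6.99 × 21^0.651 ≈ 50.73 kt.
Difference ≈ 37.82 − 50.73 = -12.91 → -13 kt.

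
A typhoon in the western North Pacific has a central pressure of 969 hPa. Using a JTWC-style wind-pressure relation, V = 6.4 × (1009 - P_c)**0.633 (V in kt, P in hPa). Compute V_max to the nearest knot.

ΔP = 1009 − 969 = 40 hPa.
40^0.633 ≈ 10.330.
V ≈ 6.4 × 10.330 ≈ 66.1 kt.

66 kt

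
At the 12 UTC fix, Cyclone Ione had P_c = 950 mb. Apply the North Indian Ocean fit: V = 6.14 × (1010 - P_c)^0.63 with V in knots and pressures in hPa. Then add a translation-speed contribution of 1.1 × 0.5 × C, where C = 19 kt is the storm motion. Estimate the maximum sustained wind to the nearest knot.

ΔP = 1010 − 950 = 60 mb.
60^0.63 ≈ 13.190.
V ≈ 6.14 × 13.190 ≈ 81.0 kt.
Translation term: 1.1 × 0.5 × 19 = 10.45 kt.
Corrected V ≈ 91.45 kt → 91 kt.

91 kt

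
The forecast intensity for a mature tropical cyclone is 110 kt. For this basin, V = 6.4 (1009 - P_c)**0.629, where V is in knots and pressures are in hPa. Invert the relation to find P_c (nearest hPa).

ΔP = (V / 6.4)^(1/0.629) = (110/6.4)^1.590.
110/6.4 = 17.188; 17.188^1.590 ≈ 92.00 hPa.
P_c = 1009 − 92.00 = 917.00 ≈ 917 hPa.

917 hPa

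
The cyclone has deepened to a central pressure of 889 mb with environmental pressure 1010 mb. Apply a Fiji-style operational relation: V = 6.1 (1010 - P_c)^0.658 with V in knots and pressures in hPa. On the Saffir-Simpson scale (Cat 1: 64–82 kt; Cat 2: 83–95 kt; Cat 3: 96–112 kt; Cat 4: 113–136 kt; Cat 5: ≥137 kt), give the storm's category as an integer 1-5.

5

ΔP = 1010 − 889 = 121 mb.
V ≈ 6.1 × 121^0.658 = 6.1 × 23.47 ≈ 143 kt.
143 kt falls in the Category 5 band.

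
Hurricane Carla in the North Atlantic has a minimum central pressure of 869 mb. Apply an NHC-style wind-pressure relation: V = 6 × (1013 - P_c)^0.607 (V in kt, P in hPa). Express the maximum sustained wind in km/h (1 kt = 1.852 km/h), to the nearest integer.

ΔP = 1013 − 869 = 144 mb.
V ≈ 6 × 144^0.607 = 6 × 20.423 ≈ 122.540 kt.
122.540 × 1.852 ≈ 226.94 km/h → 227 km/h.

227 km/h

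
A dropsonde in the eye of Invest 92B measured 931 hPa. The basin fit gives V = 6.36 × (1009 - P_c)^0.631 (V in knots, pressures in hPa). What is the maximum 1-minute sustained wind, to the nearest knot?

99 kt

ΔP = 1009 − 931 = 78 hPa.
78^0.631 ≈ 15.628.
V ≈ 6.36 × 15.628 ≈ 99.4 kt.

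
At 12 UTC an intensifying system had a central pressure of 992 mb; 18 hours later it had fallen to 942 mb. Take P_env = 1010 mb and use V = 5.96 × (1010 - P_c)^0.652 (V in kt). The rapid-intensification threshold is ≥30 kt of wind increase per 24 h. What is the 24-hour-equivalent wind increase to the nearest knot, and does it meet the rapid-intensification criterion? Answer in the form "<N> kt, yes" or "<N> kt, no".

72 kt, yes

V₁: ΔP = 18, V ≈ 5.96 × 18^0.652 ≈ 39.24 kt.
V₂: ΔP = 68, V ≈ 5.96 × 68^0.652 ≈ 93.33 kt.
ΔV over 18 h = 54.09 kt → 24 h equivalent = 54.09 × 24/18 ≈ 72.12 kt.
72 kt ≥ 30 kt ⇒ rapid intensification.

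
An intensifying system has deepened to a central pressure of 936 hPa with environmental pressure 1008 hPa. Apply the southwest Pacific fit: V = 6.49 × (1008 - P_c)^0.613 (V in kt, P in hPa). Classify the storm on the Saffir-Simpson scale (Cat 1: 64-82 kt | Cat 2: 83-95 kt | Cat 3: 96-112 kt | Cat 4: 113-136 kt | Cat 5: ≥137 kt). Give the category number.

2

ΔP = 1008 − 936 = 72 hPa.
V ≈ 6.49 × 72^0.613 = 6.49 × 13.76 ≈ 89 kt.
89 kt falls in the Category 2 band.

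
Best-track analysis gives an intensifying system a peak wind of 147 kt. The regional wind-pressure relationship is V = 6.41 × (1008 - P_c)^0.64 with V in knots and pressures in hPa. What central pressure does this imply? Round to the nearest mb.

874 mb

ΔP = (V / 6.41)^(1/0.64) = (147/6.41)^1.562.
147/6.41 = 22.933; 22.933^1.562 ≈ 133.57 mb.
P_c = 1008 − 133.57 = 874.43 ≈ 874 mb.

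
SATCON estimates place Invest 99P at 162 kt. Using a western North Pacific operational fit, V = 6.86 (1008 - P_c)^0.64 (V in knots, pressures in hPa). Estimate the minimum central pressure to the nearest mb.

ΔP = (V / 6.86)^(1/0.64) = (162/6.86)^1.562.
162/6.86 = 23.615; 23.615^1.562 ≈ 139.83 mb.
P_c = 1008 − 139.83 = 868.17 ≈ 868 mb.

868 mb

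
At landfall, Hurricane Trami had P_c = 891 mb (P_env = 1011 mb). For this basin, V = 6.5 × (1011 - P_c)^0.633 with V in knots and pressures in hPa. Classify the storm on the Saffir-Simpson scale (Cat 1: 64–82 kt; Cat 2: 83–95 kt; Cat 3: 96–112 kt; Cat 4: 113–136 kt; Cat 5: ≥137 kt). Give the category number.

ΔP = 1011 − 891 = 120 mb.
V ≈ 6.5 × 120^0.633 = 6.5 × 20.71 ≈ 135 kt.
135 kt falls in the Category 4 band.

4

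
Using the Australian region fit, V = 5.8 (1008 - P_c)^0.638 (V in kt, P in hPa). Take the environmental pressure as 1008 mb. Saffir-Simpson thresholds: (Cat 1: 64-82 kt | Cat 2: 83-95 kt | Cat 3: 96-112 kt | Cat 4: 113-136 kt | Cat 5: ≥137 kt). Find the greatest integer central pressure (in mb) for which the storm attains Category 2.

943 mb

Category 2 begins at V = 83 kt.
Required ΔP = (83/5.8)^(1/0.638) = 14.310^1.567 ≈ 64.77 mb.
P_c ≤ 1008 − 64.77 = 943.23, so the highest integer P_c is 943 mb.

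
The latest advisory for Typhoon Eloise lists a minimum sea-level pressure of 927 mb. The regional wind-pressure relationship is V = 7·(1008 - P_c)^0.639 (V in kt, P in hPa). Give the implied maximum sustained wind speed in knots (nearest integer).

ΔP = 1008 − 927 = 81 mb.
81^0.639 ≈ 16.578.
V ≈ 7 × 16.578 ≈ 116.0 kt.

116 kt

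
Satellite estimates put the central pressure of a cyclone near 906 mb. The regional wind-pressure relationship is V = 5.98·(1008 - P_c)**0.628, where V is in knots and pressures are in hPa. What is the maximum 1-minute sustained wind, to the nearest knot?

ΔP = 1008 − 906 = 102 mb.
102^0.628 ≈ 18.256.
V ≈ 5.98 × 18.256 ≈ 109.2 kt.

109 kt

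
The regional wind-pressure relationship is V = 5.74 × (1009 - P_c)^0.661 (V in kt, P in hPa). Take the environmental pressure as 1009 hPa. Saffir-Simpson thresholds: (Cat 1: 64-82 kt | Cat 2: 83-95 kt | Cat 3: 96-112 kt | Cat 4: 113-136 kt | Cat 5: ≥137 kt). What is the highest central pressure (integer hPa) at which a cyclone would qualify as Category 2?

Category 2 begins at V = 83 kt.
Required ΔP = (83/5.74)^(1/0.661) = 14.460^1.513 ≈ 56.91 hPa.
P_c ≤ 1009 − 56.91 = 952.09, so the highest integer P_c is 952 hPa.

952 hPa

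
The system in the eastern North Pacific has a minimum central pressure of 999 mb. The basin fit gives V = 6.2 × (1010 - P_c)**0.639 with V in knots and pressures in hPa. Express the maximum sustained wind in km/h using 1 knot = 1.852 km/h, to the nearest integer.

53 km/h

ΔP = 1010 − 999 = 11 mb.
V ≈ 6.2 × 11^0.639 = 6.2 × 4.629 ≈ 28.697 kt.
28.697 × 1.852 ≈ 53.15 km/h → 53 km/h.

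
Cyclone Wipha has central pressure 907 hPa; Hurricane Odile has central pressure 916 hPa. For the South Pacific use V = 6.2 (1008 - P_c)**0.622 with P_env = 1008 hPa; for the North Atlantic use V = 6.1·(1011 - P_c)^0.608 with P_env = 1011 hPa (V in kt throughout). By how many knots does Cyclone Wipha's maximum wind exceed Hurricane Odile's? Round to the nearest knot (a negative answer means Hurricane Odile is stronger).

12 kt

Cyclone Wipha: ΔP = 101; V ≈ 6.2 × 101^0.622 ≈ 109.42 kt.
Hurricane Odile: ΔP = 95; V ≈ 6.1 × 95^0.608 ≈ 97.23 kt.
Difference ≈ 109.42 − 97.23 = 12.19 → 12 kt.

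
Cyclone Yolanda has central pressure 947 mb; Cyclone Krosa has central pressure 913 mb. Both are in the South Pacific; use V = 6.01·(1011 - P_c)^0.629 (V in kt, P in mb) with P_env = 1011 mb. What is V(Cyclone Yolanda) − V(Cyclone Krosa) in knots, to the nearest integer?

-25 kt

Cyclone Yolanda: ΔP = 64; V ≈ 6.01 × 64^0.629 ≈ 82.22 kt.
Cyclone Krosa: ΔP = 98; V ≈ 6.01 × 98^0.629 ≈ 107.49 kt.
Difference ≈ 82.22 − 107.49 = -25.27 → -25 kt.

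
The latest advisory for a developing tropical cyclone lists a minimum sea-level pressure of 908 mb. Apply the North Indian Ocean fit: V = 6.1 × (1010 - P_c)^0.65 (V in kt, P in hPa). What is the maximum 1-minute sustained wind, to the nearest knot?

123 kt

ΔP = 1010 − 908 = 102 mb.
102^0.65 ≈ 20.211.
V ≈ 6.1 × 20.211 ≈ 123.3 kt.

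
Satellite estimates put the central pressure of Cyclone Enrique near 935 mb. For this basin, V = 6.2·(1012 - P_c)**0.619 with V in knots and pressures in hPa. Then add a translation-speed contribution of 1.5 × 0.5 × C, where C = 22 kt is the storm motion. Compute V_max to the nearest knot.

108 kt

ΔP = 1012 − 935 = 77 mb.
77^0.619 ≈ 14.714.
V ≈ 6.2 × 14.714 ≈ 91.2 kt.
Translation term: 1.5 × 0.5 × 22 = 16.5 kt.
Corrected V ≈ 107.7 kt → 108 kt.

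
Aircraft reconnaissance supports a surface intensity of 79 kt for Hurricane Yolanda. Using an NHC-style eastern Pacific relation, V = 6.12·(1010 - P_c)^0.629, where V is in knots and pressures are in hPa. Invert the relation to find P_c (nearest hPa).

952 hPa

ΔP = (V / 6.12)^(1/0.629) = (79/6.12)^1.590.
79/6.12 = 12.908; 12.908^1.590 ≈ 58.36 hPa.
P_c = 1010 − 58.36 = 951.64 ≈ 952 hPa.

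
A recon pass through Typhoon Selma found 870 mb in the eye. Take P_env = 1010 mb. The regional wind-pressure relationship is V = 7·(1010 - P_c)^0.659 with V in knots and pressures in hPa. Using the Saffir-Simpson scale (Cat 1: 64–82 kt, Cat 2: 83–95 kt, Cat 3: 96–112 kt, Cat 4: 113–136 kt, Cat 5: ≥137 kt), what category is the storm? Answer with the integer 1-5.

ΔP = 1010 − 870 = 140 mb.
V ≈ 7 × 140^0.659 = 7 × 25.96 ≈ 182 kt.
182 kt falls in the Category 5 band.

5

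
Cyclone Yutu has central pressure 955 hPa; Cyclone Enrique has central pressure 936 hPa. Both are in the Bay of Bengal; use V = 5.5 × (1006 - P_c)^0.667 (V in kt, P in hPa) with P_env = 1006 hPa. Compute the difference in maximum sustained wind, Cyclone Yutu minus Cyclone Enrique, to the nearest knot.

-18 kt

Cyclone Yutu: ΔP = 51; V ≈ 5.5 × 51^0.667 ≈ 75.74 kt.
Cyclone Enrique: ΔP = 70; V ≈ 5.5 × 70^0.667 ≈ 93.55 kt.
Difference ≈ 75.74 − 93.55 = -17.81 → -18 kt.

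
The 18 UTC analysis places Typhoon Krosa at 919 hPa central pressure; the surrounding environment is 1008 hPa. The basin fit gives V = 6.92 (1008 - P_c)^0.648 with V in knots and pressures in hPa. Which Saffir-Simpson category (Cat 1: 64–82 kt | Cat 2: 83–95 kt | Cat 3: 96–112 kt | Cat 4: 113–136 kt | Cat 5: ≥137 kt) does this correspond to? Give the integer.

4

ΔP = 1008 − 919 = 89 hPa.
V ≈ 6.92 × 89^0.648 = 6.92 × 18.33 ≈ 127 kt.
127 kt falls in the Category 4 band.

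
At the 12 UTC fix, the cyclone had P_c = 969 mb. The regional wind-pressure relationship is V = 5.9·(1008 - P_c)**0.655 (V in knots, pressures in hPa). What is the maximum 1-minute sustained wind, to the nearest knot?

65 kt

ΔP = 1008 − 969 = 39 mb.
39^0.655 ≈ 11.019.
V ≈ 5.9 × 11.019 ≈ 65.0 kt.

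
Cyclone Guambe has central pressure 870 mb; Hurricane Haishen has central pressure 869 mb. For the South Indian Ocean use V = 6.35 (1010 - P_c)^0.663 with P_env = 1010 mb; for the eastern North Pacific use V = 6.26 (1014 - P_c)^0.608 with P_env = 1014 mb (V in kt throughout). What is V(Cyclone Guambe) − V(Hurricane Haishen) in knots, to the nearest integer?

39 kt

Cyclone Guambe: ΔP = 140; V ≈ 6.35 × 140^0.663 ≈ 168.13 kt.
Hurricane Haishen: ΔP = 145; V ≈ 6.26 × 145^0.608 ≈ 129.03 kt.
Difference ≈ 168.13 − 129.03 = 39.10 → 39 kt.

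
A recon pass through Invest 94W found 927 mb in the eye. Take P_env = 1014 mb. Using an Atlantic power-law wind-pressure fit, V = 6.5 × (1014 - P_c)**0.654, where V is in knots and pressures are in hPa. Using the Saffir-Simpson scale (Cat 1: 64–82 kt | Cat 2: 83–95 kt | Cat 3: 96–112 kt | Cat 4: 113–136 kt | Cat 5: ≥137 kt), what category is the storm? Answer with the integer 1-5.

ΔP = 1014 − 927 = 87 mb.
V ≈ 6.5 × 87^0.654 = 6.5 × 18.55 ≈ 121 kt.
121 kt falls in the Category 4 band.

4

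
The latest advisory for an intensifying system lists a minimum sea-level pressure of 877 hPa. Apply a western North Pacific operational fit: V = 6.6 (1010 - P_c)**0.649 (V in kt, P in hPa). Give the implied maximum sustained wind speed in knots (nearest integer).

ΔP = 1010 − 877 = 133 hPa.
133^0.649 ≈ 23.899.
V ≈ 6.6 × 23.899 ≈ 157.7 kt.

158 kt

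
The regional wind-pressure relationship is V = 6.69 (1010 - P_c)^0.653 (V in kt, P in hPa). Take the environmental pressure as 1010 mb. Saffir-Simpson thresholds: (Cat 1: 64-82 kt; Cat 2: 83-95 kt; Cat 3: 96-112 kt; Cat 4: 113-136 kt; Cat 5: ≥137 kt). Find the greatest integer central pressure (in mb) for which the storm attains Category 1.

Category 1 begins at V = 64 kt.
Required ΔP = (64/6.69)^(1/0.653) = 9.567^1.531 ≈ 31.76 mb.
P_c ≤ 1010 − 31.76 = 978.24, so the highest integer P_c is 978 mb.

978 mb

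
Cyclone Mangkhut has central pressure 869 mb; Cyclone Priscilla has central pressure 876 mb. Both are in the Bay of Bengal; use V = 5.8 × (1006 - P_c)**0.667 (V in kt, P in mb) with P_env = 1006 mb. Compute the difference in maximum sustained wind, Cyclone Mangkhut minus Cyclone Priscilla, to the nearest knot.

Cyclone Mangkhut: ΔP = 137; V ≈ 5.8 × 137^0.667 ≈ 154.39 kt.
Cyclone Priscilla: ΔP = 130; V ≈ 5.8 × 130^0.667 ≈ 149.08 kt.
Difference ≈ 154.39 − 149.08 = 5.31 → 5 kt.

5 kt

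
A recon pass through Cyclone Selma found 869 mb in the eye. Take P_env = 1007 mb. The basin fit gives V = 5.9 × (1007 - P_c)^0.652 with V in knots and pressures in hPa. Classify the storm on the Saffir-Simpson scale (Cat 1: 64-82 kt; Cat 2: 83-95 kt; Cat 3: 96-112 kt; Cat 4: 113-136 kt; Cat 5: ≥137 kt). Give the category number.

ΔP = 1007 − 869 = 138 mb.
V ≈ 5.9 × 138^0.652 = 5.9 × 24.84 ≈ 147 kt.
147 kt falls in the Category 5 band.

5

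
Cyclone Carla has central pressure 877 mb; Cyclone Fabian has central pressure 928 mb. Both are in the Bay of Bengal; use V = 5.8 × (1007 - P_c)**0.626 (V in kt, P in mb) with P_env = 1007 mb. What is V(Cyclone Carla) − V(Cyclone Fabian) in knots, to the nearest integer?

33 kt

Cyclone Carla: ΔP = 130; V ≈ 5.8 × 130^0.626 ≈ 122.11 kt.
Cyclone Fabian: ΔP = 79; V ≈ 5.8 × 79^0.626 ≈ 89.40 kt.
Difference ≈ 122.11 − 89.40 = 32.71 → 33 kt.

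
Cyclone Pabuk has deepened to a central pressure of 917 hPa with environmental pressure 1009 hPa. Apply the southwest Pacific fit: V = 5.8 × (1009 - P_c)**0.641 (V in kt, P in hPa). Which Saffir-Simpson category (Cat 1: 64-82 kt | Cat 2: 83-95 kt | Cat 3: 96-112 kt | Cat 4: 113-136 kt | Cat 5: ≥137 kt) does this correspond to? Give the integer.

3

ΔP = 1009 − 917 = 92 hPa.
V ≈ 5.8 × 92^0.641 = 5.8 × 18.15 ≈ 105 kt.
105 kt falls in the Category 3 band.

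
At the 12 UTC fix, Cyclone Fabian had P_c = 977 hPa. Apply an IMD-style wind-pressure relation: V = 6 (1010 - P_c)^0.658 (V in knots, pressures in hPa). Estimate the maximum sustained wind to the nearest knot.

60 kt

ΔP = 1010 − 977 = 33 hPa.
33^0.658 ≈ 9.981.
V ≈ 6 × 9.981 ≈ 59.9 kt.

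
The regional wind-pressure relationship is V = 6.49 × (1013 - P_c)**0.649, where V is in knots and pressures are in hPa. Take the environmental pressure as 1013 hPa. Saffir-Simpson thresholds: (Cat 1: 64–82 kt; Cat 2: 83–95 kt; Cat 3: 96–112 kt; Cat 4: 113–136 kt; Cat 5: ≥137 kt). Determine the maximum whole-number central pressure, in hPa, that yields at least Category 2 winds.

962 hPa

Category 2 begins at V = 83 kt.
Required ΔP = (83/6.49)^(1/0.649) = 12.789^1.541 ≈ 50.75 hPa.
P_c ≤ 1013 − 50.75 = 962.25, so the highest integer P_c is 962 hPa.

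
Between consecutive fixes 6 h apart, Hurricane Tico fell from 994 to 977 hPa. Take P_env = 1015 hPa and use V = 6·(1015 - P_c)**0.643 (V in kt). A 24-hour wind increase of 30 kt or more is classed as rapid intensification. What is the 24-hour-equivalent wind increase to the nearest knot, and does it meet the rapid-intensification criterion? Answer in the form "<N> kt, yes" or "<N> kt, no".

79 kt, yes

V₁: ΔP = 21, V ≈ 6 × 21^0.643 ≈ 42.50 kt.
V₂: ΔP = 38, V ≈ 6 × 38^0.643 ≈ 62.22 kt.
ΔV over 6 h = 19.72 kt → 24 h equivalent = 19.72 × 24/6 ≈ 78.88 kt.
79 kt ≥ 30 kt ⇒ rapid intensification.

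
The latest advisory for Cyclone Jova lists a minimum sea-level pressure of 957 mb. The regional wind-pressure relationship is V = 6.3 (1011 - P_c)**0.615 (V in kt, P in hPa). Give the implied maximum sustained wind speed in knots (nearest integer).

ΔP = 1011 − 957 = 54 mb.
54^0.615 ≈ 11.626.
V ≈ 6.3 × 11.626 ≈ 73.2 kt.

73 kt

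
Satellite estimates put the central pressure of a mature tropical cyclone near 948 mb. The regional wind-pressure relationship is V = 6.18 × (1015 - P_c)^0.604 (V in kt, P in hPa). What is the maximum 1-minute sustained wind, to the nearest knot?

ΔP = 1015 − 948 = 67 mb.
67^0.604 ≈ 12.675.
V ≈ 6.18 × 12.675 ≈ 78.3 kt.

78 kt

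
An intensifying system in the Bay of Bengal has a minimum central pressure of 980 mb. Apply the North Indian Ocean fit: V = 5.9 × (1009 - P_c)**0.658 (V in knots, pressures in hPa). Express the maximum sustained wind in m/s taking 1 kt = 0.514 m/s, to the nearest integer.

28 m/s

ΔP = 1009 − 980 = 29 mb.
V ≈ 5.9 × 29^0.658 = 5.9 × 9.168 ≈ 54.089 kt.
54.089 × 0.514 ≈ 27.80 m/s → 28 m/s.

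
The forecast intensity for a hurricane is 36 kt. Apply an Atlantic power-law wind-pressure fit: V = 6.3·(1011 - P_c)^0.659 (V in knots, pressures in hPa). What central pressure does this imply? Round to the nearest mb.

997 mb

ΔP = (V / 6.3)^(1/0.659) = (36/6.3)^1.517.
36/6.3 = 5.714; 5.714^1.517 ≈ 14.08 mb.
P_c = 1011 − 14.08 = 996.92 ≈ 997 mb.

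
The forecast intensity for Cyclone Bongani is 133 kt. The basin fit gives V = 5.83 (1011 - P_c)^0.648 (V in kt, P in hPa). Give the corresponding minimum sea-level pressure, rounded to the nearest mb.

886 mb

ΔP = (V / 5.83)^(1/0.648) = (133/5.83)^1.543.
133/5.83 = 22.813; 22.813^1.543 ≈ 124.73 mb.
P_c = 1011 − 124.73 = 886.27 ≈ 886 mb.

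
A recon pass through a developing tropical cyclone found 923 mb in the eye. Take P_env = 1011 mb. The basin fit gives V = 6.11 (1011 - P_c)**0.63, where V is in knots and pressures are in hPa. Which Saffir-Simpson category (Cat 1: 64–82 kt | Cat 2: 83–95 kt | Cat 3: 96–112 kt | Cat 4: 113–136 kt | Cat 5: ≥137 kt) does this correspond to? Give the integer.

3

ΔP = 1011 − 923 = 88 mb.
V ≈ 6.11 × 88^0.63 = 6.11 × 16.79 ≈ 103 kt.
103 kt falls in the Category 3 band.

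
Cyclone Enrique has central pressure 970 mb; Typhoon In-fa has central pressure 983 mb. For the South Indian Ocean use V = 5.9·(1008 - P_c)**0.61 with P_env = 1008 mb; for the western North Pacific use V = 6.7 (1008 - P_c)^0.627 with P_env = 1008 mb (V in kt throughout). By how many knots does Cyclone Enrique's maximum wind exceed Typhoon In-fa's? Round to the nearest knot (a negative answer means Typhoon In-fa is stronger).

Cyclone Enrique: ΔP = 38; V ≈ 5.9 × 38^0.61 ≈ 54.27 kt.
Typhoon In-fa: ΔP = 25; V ≈ 6.7 × 25^0.627 ≈ 50.42 kt.
Difference ≈ 54.27 − 50.42 = 3.85 → 4 kt.

4 kt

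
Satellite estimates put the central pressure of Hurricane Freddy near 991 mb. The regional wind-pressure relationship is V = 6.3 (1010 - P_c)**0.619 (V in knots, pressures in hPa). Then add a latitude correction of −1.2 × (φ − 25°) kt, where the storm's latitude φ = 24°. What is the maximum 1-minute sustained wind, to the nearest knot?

ΔP = 1010 − 991 = 19 mb.
19^0.619 ≈ 6.188.
V ≈ 6.3 × 6.188 ≈ 39.0 kt.
Latitude correction: −1.2 × (24 − 25) = 1.2 kt.
Corrected V ≈ 40.2 kt → 40 kt.

40 kt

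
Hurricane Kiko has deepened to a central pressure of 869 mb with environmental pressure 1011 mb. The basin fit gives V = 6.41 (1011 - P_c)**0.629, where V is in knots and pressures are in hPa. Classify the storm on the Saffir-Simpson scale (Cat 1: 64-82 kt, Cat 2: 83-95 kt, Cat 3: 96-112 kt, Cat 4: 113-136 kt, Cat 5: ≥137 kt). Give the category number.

ΔP = 1011 − 869 = 142 mb.
V ≈ 6.41 × 142^0.629 = 6.41 × 22.58 ≈ 145 kt.
145 kt falls in the Category 5 band.

5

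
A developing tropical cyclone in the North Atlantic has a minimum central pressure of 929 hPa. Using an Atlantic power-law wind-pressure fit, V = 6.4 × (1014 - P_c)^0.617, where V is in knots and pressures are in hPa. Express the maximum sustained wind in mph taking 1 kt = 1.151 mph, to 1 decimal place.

114.2 mph

ΔP = 1014 − 929 = 85 hPa.
V ≈ 6.4 × 85^0.617 = 6.4 × 15.504 ≈ 99.227 kt.
99.227 × 1.151 ≈ 114.21 mph → 114.2 mph.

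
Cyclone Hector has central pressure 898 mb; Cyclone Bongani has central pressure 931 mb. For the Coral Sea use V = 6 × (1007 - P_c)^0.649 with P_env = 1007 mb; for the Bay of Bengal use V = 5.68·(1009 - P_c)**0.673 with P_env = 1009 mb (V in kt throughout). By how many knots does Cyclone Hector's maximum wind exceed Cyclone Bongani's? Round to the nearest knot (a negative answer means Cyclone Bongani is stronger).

19 kt

Cyclone Hector: ΔP = 109; V ≈ 6 × 109^0.649 ≈ 126.02 kt.
Cyclone Bongani: ΔP = 78; V ≈ 5.68 × 78^0.673 ≈ 106.59 kt.
Difference ≈ 126.02 − 106.59 = 19.43 → 19 kt.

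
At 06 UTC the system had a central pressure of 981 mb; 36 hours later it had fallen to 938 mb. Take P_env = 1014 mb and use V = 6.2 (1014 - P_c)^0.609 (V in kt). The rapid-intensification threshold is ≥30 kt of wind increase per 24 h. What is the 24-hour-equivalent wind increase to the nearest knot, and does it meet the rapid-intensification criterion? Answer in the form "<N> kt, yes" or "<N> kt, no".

V₁: ΔP = 33, V ≈ 6.2 × 33^0.609 ≈ 52.14 kt.
V₂: ΔP = 76, V ≈ 6.2 × 76^0.609 ≈ 86.66 kt.
ΔV over 36 h = 34.52 kt → 24 h equivalent = 34.52 × 24/36 ≈ 23.01 kt.
23 kt < 30 kt ⇒ not rapid intensification.

23 kt, no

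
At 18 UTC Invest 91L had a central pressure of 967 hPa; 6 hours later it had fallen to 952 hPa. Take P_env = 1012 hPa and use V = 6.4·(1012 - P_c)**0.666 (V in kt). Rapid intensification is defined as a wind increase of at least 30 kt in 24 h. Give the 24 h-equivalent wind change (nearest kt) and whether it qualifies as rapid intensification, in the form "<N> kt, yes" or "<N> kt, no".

68 kt, yes

V₁: ΔP = 45, V ≈ 6.4 × 45^0.666 ≈ 80.76 kt.
V₂: ΔP = 60, V ≈ 6.4 × 60^0.666 ≈ 97.82 kt.
ΔV over 6 h = 17.06 kt → 24 h equivalent = 17.06 × 24/6 ≈ 68.24 kt.
68 kt ≥ 30 kt ⇒ rapid intensification.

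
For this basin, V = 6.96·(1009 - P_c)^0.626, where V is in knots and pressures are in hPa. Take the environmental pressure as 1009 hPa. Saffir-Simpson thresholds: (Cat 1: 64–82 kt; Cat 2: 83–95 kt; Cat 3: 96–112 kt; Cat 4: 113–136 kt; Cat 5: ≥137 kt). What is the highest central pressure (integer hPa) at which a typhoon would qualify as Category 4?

923 hPa

Category 4 begins at V = 113 kt.
Required ΔP = (113/6.96)^(1/0.626) = 16.236^1.597 ≈ 85.83 hPa.
P_c ≤ 1009 − 85.83 = 923.17, so the highest integer P_c is 923 hPa.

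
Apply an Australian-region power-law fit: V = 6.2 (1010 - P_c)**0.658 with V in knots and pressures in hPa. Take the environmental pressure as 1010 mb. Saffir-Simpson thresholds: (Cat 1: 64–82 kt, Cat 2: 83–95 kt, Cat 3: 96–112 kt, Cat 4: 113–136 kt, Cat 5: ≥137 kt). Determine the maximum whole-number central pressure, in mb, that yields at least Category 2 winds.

958 mb

Category 2 begins at V = 83 kt.
Required ΔP = (83/6.2)^(1/0.658) = 13.387^1.520 ≈ 51.56 mb.
P_c ≤ 1010 − 51.56 = 958.44, so the highest integer P_c is 958 mb.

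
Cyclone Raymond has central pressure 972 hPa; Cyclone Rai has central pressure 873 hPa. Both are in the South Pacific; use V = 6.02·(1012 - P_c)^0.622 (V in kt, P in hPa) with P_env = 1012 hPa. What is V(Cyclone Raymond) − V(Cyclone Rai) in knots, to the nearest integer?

Cyclone Raymond: ΔP = 40; V ≈ 6.02 × 40^0.622 ≈ 59.71 kt.
Cyclone Rai: ΔP = 139; V ≈ 6.02 × 139^0.622 ≈ 129.58 kt.
Difference ≈ 59.71 − 129.58 = -69.87 → -70 kt.

-70 kt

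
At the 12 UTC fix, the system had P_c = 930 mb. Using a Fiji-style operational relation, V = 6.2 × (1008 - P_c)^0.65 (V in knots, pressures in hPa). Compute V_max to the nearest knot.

ΔP = 1008 − 930 = 78 mb.
78^0.65 ≈ 16.977.
V ≈ 6.2 × 16.977 ≈ 105.3 kt.

105 kt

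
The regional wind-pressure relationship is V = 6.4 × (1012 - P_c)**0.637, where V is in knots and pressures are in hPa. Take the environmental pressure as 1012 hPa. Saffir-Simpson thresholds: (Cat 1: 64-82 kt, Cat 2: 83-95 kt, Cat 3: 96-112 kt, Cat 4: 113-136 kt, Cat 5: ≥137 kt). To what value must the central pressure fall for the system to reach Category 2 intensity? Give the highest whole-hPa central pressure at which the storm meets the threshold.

956 hPa

Category 2 begins at V = 83 kt.
Required ΔP = (83/6.4)^(1/0.637) = 12.969^1.570 ≈ 55.86 hPa.
P_c ≤ 1012 − 55.86 = 956.14, so the highest integer P_c is 956 hPa.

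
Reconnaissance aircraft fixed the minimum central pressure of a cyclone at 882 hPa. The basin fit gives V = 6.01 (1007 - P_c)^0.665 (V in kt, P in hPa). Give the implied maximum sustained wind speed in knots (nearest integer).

149 kt

ΔP = 1007 − 882 = 125 hPa.
125^0.665 ≈ 24.800.
V ≈ 6.01 × 24.800 ≈ 149.0 kt.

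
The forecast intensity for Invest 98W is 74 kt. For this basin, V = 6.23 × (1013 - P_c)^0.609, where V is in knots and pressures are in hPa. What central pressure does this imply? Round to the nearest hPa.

955 hPa

ΔP = (V / 6.23)^(1/0.609) = (74/6.23)^1.642.
74/6.23 = 11.878; 11.878^1.642 ≈ 58.18 hPa.
P_c = 1013 − 58.18 = 954.82 ≈ 955 hPa.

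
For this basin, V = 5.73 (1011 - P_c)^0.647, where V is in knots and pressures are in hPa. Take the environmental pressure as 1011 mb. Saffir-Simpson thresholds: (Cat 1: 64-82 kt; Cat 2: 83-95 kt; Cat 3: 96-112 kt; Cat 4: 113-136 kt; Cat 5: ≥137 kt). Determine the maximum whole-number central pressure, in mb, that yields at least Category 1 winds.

969 mb

Category 1 begins at V = 64 kt.
Required ΔP = (64/5.73)^(1/0.647) = 11.169^1.546 ≈ 41.67 mb.
P_c ≤ 1011 − 41.67 = 969.33, so the highest integer P_c is 969 mb.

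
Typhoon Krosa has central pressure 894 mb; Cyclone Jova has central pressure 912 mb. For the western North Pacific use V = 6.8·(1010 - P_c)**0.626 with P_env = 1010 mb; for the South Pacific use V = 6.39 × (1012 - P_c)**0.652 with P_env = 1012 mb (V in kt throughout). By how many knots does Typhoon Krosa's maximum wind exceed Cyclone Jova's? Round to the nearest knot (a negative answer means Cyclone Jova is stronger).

5 kt

Typhoon Krosa: ΔP = 116; V ≈ 6.8 × 116^0.626 ≈ 133.31 kt.
Cyclone Jova: ΔP = 100; V ≈ 6.39 × 100^0.652 ≈ 128.68 kt.
Difference ≈ 133.31 − 128.68 = 4.63 → 5 kt.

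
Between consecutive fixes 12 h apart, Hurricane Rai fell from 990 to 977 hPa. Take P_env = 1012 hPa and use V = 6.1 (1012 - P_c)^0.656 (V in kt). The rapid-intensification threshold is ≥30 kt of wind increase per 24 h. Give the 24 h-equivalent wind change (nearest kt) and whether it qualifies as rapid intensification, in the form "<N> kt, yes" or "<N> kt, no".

V₁: ΔP = 22, V ≈ 6.1 × 22^0.656 ≈ 46.34 kt.
V₂: ΔP = 35, V ≈ 6.1 × 35^0.656 ≈ 62.84 kt.
ΔV over 12 h = 16.50 kt → 24 h equivalent = 16.50 × 24/12 ≈ 33.00 kt.
33 kt ≥ 30 kt ⇒ rapid intensification.

33 kt, yes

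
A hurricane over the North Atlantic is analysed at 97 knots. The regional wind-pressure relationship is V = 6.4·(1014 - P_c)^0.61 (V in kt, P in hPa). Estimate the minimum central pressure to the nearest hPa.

928 hPa

ΔP = (V / 6.4)^(1/0.61) = (97/6.4)^1.639.
97/6.4 = 15.156; 15.156^1.639 ≈ 86.18 hPa.
P_c = 1014 − 86.18 = 927.82 ≈ 928 hPa.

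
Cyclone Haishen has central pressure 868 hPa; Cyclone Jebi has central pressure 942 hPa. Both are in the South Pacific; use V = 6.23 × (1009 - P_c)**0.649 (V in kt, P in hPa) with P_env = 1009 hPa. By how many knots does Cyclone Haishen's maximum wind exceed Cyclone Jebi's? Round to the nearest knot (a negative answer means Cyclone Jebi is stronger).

59 kt

Cyclone Haishen: ΔP = 141; V ≈ 6.23 × 141^0.649 ≈ 154.64 kt.
Cyclone Jebi: ΔP = 67; V ≈ 6.23 × 67^0.649 ≈ 95.41 kt.
Difference ≈ 154.64 − 95.41 = 59.23 → 59 kt.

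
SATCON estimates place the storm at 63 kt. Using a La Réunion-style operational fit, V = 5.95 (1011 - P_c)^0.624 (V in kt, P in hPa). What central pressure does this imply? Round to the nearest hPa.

967 hPa

ΔP = (V / 5.95)^(1/0.624) = (63/5.95)^1.603.
63/5.95 = 10.588; 10.588^1.603 ≈ 43.89 hPa.
P_c = 1011 − 43.89 = 967.11 ≈ 967 hPa.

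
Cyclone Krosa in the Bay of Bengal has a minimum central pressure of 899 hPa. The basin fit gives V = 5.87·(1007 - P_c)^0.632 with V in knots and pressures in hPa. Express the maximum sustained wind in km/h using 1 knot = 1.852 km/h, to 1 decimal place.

209.6 km/h

ΔP = 1007 − 899 = 108 hPa.
V ≈ 5.87 × 108^0.632 = 5.87 × 19.281 ≈ 113.178 kt.
113.178 × 1.852 ≈ 209.61 km/h → 209.6 km/h.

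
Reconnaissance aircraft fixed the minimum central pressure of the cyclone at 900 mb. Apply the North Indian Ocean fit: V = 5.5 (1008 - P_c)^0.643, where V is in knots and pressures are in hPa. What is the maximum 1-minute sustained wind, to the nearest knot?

112 kt

ΔP = 1008 − 900 = 108 mb.
108^0.643 ≈ 20.300.
V ≈ 5.5 × 20.300 ≈ 111.6 kt.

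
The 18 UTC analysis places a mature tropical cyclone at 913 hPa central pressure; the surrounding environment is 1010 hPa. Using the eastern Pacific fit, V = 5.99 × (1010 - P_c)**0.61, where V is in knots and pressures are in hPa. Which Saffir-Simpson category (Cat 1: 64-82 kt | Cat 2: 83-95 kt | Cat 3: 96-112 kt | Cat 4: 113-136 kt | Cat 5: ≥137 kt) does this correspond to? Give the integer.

ΔP = 1010 − 913 = 97 hPa.
V ≈ 5.99 × 97^0.61 = 5.99 × 16.29 ≈ 98 kt.
98 kt falls in the Category 3 band.

3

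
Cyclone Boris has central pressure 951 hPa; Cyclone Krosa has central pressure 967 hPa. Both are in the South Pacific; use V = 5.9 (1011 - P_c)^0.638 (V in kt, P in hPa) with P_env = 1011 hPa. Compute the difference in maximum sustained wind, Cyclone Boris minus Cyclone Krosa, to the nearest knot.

14 kt

Cyclone Boris: ΔP = 60; V ≈ 5.9 × 60^0.638 ≈ 80.41 kt.
Cyclone Krosa: ΔP = 44; V ≈ 5.9 × 44^0.638 ≈ 65.97 kt.
Difference ≈ 80.41 − 65.97 = 14.44 → 14 kt.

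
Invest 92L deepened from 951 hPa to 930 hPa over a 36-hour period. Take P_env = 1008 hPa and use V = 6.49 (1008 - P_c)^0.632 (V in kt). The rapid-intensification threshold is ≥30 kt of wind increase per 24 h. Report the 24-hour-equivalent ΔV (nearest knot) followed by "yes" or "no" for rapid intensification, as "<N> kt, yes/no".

V₁: ΔP = 57, V ≈ 6.49 × 57^0.632 ≈ 83.55 kt.
V₂: ΔP = 78, V ≈ 6.49 × 78^0.632 ≈ 101.87 kt.
ΔV over 36 h = 18.32 kt → 24 h equivalent = 18.32 × 24/36 ≈ 12.21 kt.
12 kt < 30 kt ⇒ not rapid intensification.

12 kt, no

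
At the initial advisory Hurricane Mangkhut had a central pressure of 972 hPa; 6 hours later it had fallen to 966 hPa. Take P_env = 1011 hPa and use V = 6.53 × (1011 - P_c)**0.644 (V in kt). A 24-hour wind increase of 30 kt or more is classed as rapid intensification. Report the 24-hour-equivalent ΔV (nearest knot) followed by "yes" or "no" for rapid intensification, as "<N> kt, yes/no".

V₁: ΔP = 39, V ≈ 6.53 × 39^0.644 ≈ 69.11 kt.
V₂: ΔP = 45, V ≈ 6.53 × 45^0.644 ≈ 75.78 kt.
ΔV over 6 h = 6.67 kt → 24 h equivalent = 6.67 × 24/6 ≈ 26.68 kt.
27 kt < 30 kt ⇒ not rapid intensification.

27 kt, no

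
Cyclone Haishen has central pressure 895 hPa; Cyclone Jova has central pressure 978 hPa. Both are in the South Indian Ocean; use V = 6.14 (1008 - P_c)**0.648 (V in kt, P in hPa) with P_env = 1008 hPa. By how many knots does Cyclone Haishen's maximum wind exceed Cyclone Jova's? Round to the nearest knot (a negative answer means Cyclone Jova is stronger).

76 kt

Cyclone Haishen: ΔP = 113; V ≈ 6.14 × 113^0.648 ≈ 131.39 kt.
Cyclone Jova: ΔP = 30; V ≈ 6.14 × 30^0.648 ≈ 55.63 kt.
Difference ≈ 131.39 − 55.63 = 75.76 → 76 kt.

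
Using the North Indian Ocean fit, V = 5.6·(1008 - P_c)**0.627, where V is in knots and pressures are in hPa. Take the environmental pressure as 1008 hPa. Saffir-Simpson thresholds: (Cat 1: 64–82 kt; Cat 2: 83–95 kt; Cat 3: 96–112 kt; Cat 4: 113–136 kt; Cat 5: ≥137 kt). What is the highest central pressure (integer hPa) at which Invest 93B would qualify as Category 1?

Category 1 begins at V = 64 kt.
Required ΔP = (64/5.6)^(1/0.627) = 11.429^1.595 ≈ 48.68 hPa.
P_c ≤ 1008 − 48.68 = 959.32, so the highest integer P_c is 959 hPa.

959 hPa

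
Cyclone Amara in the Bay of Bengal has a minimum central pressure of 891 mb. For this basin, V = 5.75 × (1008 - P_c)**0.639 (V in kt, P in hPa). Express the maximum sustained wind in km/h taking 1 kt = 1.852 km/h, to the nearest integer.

223 km/h

ΔP = 1008 − 891 = 117 mb.
V ≈ 5.75 × 117^0.639 = 5.75 × 20.969 ≈ 120.570 kt.
120.570 × 1.852 ≈ 223.30 km/h → 223 km/h.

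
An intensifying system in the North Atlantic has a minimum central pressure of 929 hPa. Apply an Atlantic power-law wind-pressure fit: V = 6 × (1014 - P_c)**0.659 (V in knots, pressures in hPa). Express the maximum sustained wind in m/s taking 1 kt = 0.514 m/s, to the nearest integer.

ΔP = 1014 − 929 = 85 hPa.
V ≈ 6 × 85^0.659 = 6 × 18.685 ≈ 112.108 kt.
112.108 × 0.514 ≈ 57.62 m/s → 58 m/s.

58 m/s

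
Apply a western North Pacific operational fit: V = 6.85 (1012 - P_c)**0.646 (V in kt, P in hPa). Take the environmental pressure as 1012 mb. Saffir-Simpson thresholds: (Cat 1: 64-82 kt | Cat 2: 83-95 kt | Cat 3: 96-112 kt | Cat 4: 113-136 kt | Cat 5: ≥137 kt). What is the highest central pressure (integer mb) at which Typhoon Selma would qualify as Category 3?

Category 3 begins at V = 96 kt.
Required ΔP = (96/6.85)^(1/0.646) = 14.015^1.548 ≈ 59.55 mb.
P_c ≤ 1012 − 59.55 = 952.45, so the highest integer P_c is 952 mb.

952 mb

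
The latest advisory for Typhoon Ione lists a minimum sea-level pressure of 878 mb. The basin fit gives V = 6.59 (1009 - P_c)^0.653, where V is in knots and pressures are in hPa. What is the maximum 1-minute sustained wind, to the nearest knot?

ΔP = 1009 − 878 = 131 mb.
131^0.653 ≈ 24.131.
V ≈ 6.59 × 24.131 ≈ 159.0 kt.

159 kt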